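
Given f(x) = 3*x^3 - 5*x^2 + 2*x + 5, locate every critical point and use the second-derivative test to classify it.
f'(x) = 9*x^2 - 10*x + 2

Solve f'(x) = 0:
  9*x^2 - 10*x + 2 = 0 has no rational roots; quadratic formula: x = (10 ± √28)/18.
  ⇒ x = 5/9 - sqrt(7)/9 ≈ 0.2616, sqrt(7)/9 + 5/9 ≈ 0.8495

f''(x) = 18*x - 10
Second-derivative test at each critical point:
  f''(0.2616) = -5.2915 < 0 → local maximum
  f''(0.8495) = 5.2915 > 0 → local minimum

Critical points: x = 5/9 - sqrt(7)/9 ≈ 0.2616 (local maximum); x = sqrt(7)/9 + 5/9 ≈ 0.8495 (local minimum)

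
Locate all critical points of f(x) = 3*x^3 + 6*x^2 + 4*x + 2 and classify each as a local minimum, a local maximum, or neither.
f'(x) = 9*x^2 + 12*x + 4

Solve f'(x) = 0:
  Factor: 9*x^2 + 12*x + 4 = (3*x + 2)^2 = 0.
  ⇒ x = -2/3

f''(x) = 18*x + 12
Second-derivative test at each critical point:
  f''(-2/3) = 0, so the second-derivative test is inconclusive; use the first-derivative test: f'(-11/12) = 0.5625, f'(-5/12) = 0.5625 — f' is positive on both sides (no sign change) → neither a local maximum nor a local minimum

Critical points: x = -2/3 (neither)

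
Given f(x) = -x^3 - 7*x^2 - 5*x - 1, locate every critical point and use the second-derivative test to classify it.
f'(x) = -3*x^2 - 14*x - 5

Solve f'(x) = 0:
  3*x^2 + 14*x + 5 = 0 has no rational roots; quadratic formula: x = (-14 ± √136)/6.
  ⇒ x = -7/3 - sqrt(34)/3 ≈ -4.2770, -7/3 + sqrt(34)/3 ≈ -0.3897

f''(x) = -6*x - 14
Second-derivative test at each critical point:
  f''(-4.2770) = 11.6619 > 0 → local minimum
  f''(-0.3897) = -11.6619 < 0 → local maximum

Critical points: x = -7/3 - sqrt(34)/3 ≈ -4.2770 (local minimum); x = -7/3 + sqrt(34)/3 ≈ -0.3897 (local maximum)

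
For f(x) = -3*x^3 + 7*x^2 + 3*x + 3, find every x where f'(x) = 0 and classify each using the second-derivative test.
f'(x) = -9*x^2 + 14*x + 3

Solve f'(x) = 0:
  9*x^2 - 14*x - 3 = 0 has no rational roots; quadratic formula: x = (14 ± √304)/18.
  ⇒ x = 7/9 - 2*sqrt(19)/9 ≈ -0.1909, 7/9 + 2*sqrt(19)/9 ≈ 1.7464

f''(x) = 14 - 18*x
Second-derivative test at each critical point:
  f''(-0.1909) = 17.4356 > 0 → local minimum
  f''(1.7464) = -17.4356 < 0 → local maximum

Critical points: x = 7/9 - 2*sqrt(19)/9 ≈ -0.1909 (local minimum); x = 7/9 + 2*sqrt(19)/9 ≈ 1.7464 (local maximum)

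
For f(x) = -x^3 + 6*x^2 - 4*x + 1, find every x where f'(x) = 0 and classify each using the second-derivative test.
f'(x) = -3*x^2 + 12*x - 4

Solve f'(x) = 0:
  3*x^2 - 12*x + 4 = 0 has no rational roots; quadratic formula: x = (12 ± √96)/6.
  ⇒ x = 2 - 2*sqrt(6)/3 ≈ 0.3670, 2*sqrt(6)/3 + 2 ≈ 3.6330

f''(x) = 12 - 6*x
Second-derivative test at each critical point:
  f''(0.3670) = 9.7980 > 0 → local minimum
  f''(3.6330) = -9.7980 < 0 → local maximum

Critical points: x = 2 - 2*sqrt(6)/3 ≈ 0.3670 (local minimum); x = 2*sqrt(6)/3 + 2 ≈ 3.6330 (local maximum)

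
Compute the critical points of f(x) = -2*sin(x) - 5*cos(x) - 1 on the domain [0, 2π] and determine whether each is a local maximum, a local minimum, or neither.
f'(x) = 5*sin(x) - 2*cos(x)

Solve f'(x) = 0 on [0, 2π]:
  f'(x) = 0 ⇔ -2*cos(x) = -5*sin(x) ⇔ tan(x) = 2/5, i.e. x = arctan(2/5) + nπ; keep the solutions lying in [0, 2π].
  ⇒ x = atan(2/5) ≈ 0.3805, atan(2/5) + pi ≈ 3.5221

f''(x) = 2*sin(x) + 5*cos(x)
Second-derivative test at each critical point:
  f''(0.3805) = 5.3852 > 0 → local minimum
  f''(3.5221) = -5.3852 < 0 → local maximum

Critical points: x = atan(2/5) ≈ 0.3805 (local minimum); x = atan(2/5) + pi ≈ 3.5221 (local maximum)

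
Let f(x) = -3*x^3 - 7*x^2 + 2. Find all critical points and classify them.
f'(x) = x*(-9*x - 14)

Solve f'(x) = 0:
  Factor: -9*x^2 - 14*x = -x*(9*x + 14) = 0.
  ⇒ x = -14/9, 0

f''(x) = -18*x - 14
Second-derivative test at each critical point:
  f''(-14/9) = 14 > 0 → local minimum
  f''(0) = -14 < 0 → local maximum

Critical points: x = -14/9 (local minimum); x = 0 (local maximum)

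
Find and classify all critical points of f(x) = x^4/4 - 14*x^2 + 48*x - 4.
f'(x) = x^3 - 28*x + 48

Solve f'(x) = 0:
  Factor: x^3 - 28*x + 48 = (x - 4)*(x - 2)*(x + 6) = 0.
  ⇒ x = -6, 2, 4

f''(x) = 3*x^2 - 28
Second-derivative test at each critical point:
  f''(-6) = 80 > 0 → local minimum
  f''(2) = -16 < 0 → local maximum
  f''(4) = 20 > 0 → local minimum

Critical points: x = -6 (local minimum); x = 2 (local maximum); x = 4 (local minimum)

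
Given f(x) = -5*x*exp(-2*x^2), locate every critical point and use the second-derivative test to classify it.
f'(x) = 5*(4*x^2 - 1)*exp(-2*x^2)

Solve f'(x) = 0:
  f'(x) = (20*x^2 - 5)·exp(-2*x^2) and exp(-2*x^2) > 0 for every x, so f'(x) = 0 ⇔ 20*x^2 - 5 = 0.
  Factor: 20*x^2 - 5 = 5*(2*x - 1)*(2*x + 1) = 0.
  ⇒ x = -1/2, 1/2

f''(x) = (-80*x^3 + 60*x)*exp(-2*x^2)
Second-derivative test at each critical point:
  f''(-1/2) = -12.1306 < 0 → local maximum
  f''(1/2) = 12.1306 > 0 → local minimum

Critical points: x = -1/2 (local maximum); x = 1/2 (local minimum)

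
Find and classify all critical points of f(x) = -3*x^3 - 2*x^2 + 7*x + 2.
f'(x) = -9*x^2 - 4*x + 7

Solve f'(x) = 0:
  9*x^2 + 4*x - 7 = 0 has no rational roots; quadratic formula: x = (-4 ± √268)/18.
  ⇒ x = -sqrt(67)/9 - 2/9 ≈ -1.1317, -2/9 + sqrt(67)/9 ≈ 0.6873

f''(x) = -18*x - 4
Second-derivative test at each critical point:
  f''(-1.1317) = 16.3707 > 0 → local minimum
  f''(0.6873) = -16.3707 < 0 → local maximum

Critical points: x = -sqrt(67)/9 - 2/9 ≈ -1.1317 (local minimum); x = -2/9 + sqrt(67)/9 ≈ 0.6873 (local maximum)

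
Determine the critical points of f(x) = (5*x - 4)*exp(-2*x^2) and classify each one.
f'(x) = (-4*x*(5*x - 4) + 5)*exp(-2*x^2)

Solve f'(x) = 0:
  f'(x) = (-20*x^2 + 16*x + 5)·exp(-2*x^2) and exp(-2*x^2) > 0 for every x, so f'(x) = 0 ⇔ -20*x^2 + 16*x + 5 = 0.
  20*x^2 - 16*x - 5 = 0 has no rational roots; quadratic formula: x = (16 ± √656)/40.
  ⇒ x = 2/5 - sqrt(41)/10 ≈ -0.2403, 2/5 + sqrt(41)/10 ≈ 1.0403

f''(x) = 4*(4*x^2*(5*x - 4) - 15*x + 4)*exp(-2*x^2)
Second-derivative test at each critical point:
  f''(-0.2403) = 22.8187 > 0 → local minimum
  f''(1.0403) = -2.9405 < 0 → local maximum

Critical points: x = 2/5 - sqrt(41)/10 ≈ -0.2403 (local minimum); x = 2/5 + sqrt(41)/10 ≈ 1.0403 (local maximum)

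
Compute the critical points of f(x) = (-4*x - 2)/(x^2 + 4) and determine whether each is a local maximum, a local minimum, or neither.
f'(x) = 4*(x^2 + x - 4)/(x^4 + 8*x^2 + 16)

Solve f'(x) = 0:
  f'(x) = 4*(x^2 + x - 4)/(x^2 + 4)^2; the denominator is positive wherever f is defined, so f'(x) = 0 ⇔ 4*x^2 + 4*x - 16 = 0.
  Factor: 4*x^2 + 4*x - 16 = 4*(x^2 + x - 4); x^2 + x - 4 = 0 has no rational roots; quadratic formula: x = (-1 ± √17)/2.
  ⇒ x = -sqrt(17)/2 - 1/2 ≈ -2.5616, -1/2 + sqrt(17)/2 ≈ 1.5616

f''(x) = 4*(-4*x^2*(2*x + 1) + (6*x + 1)*(x^2 + 4))/(x^2 + 4)^3
Second-derivative test at each critical point:
  f''(-2.5616) = -0.1479 < 0 → local maximum
  f''(1.5616) = 0.3979 > 0 → local minimum

Critical points: x = -sqrt(17)/2 - 1/2 ≈ -2.5616 (local maximum); x = -1/2 + sqrt(17)/2 ≈ 1.5616 (local minimum)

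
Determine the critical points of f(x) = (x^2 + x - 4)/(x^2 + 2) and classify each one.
f'(x) = (-x^2 + 12*x + 2)/(x^4 + 4*x^2 + 4)

Solve f'(x) = 0:
  f'(x) = -(x^2 - 12*x - 2)/(x^2 + 2)^2; the denominator is positive wherever f is defined, so f'(x) = 0 ⇔ -x^2 + 12*x + 2 = 0.
  x^2 - 12*x - 2 = 0 has no rational roots; quadratic formula: x = (12 ± √152)/2.
  ⇒ x = 6 - sqrt(38) ≈ -0.1644, 6 + sqrt(38) ≈ 12.1644

f''(x) = 2*(x^3 - 18*x^2 - 6*x + 12)/(x^6 + 6*x^4 + 12*x^2 + 8)
Second-derivative test at each critical point:
  f''(-0.1644) = 3.0005 > 0 → local minimum
  f''(12.1644) = -0.0005 < 0 → local maximum

Critical points: x = 6 - sqrt(38) ≈ -0.1644 (local minimum); x = 6 + sqrt(38) ≈ 12.1644 (local maximum)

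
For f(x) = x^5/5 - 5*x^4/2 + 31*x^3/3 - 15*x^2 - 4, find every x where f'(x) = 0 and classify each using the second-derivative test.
f'(x) = x*(x^3 - 10*x^2 + 31*x - 30)

Solve f'(x) = 0:
  Factor: x^4 - 10*x^3 + 31*x^2 - 30*x = x*(x - 5)*(x - 3)*(x - 2) = 0.
  ⇒ x = 0, 2, 3, 5

f''(x) = 4*x^3 - 30*x^2 + 62*x - 30
Second-derivative test at each critical point:
  f''(0) = -30 < 0 → local maximum
  f''(2) = 6 > 0 → local minimum
  f''(3) = -6 < 0 → local maximum
  f''(5) = 30 > 0 → local minimum

Critical points: x = 0 (local maximum); x = 2 (local minimum); x = 3 (local maximum); x = 5 (local minimum)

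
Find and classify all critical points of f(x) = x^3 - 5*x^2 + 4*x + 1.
f'(x) = 3*x^2 - 10*x + 4

Solve f'(x) = 0:
  3*x^2 - 10*x + 4 = 0 has no rational roots; quadratic formula: x = (10 ± √52)/6.
  ⇒ x = 5/3 - sqrt(13)/3 ≈ 0.4648, sqrt(13)/3 + 5/3 ≈ 2.8685

f''(x) = 6*x - 10
Second-derivative test at each critical point:
  f''(0.4648) = -7.2111 < 0 → local maximum
  f''(2.8685) = 7.2111 > 0 → local minimum

Critical points: x = 5/3 - sqrt(13)/3 ≈ 0.4648 (local maximum); x = sqrt(13)/3 + 5/3 ≈ 2.8685 (local minimum)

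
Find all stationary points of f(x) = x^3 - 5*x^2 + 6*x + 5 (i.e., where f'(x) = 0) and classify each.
f'(x) = 3*x^2 - 10*x + 6

Solve f'(x) = 0:
  3*x^2 - 10*x + 6 = 0 has no rational roots; quadratic formula: x = (10 ± √28)/6.
  ⇒ x = 5/3 - sqrt(7)/3 ≈ 0.7847, sqrt(7)/3 + 5/3 ≈ 2.5486

f''(x) = 6*x - 10
Second-derivative test at each critical point:
  f''(0.7847) = -5.2915 < 0 → local maximum
  f''(2.5486) = 5.2915 > 0 → local minimum

Critical points: x = 5/3 - sqrt(7)/3 ≈ 0.7847 (local maximum); x = sqrt(7)/3 + 5/3 ≈ 2.5486 (local minimum)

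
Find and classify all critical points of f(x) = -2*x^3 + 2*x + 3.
f'(x) = 2 - 6*x^2

Solve f'(x) = 0:
  Factor: 2 - 6*x^2 = -2*(3*x^2 - 1); 3*x^2 - 1 = 0 has no rational roots; quadratic formula: x = (0 ± √12)/6.
  ⇒ x = -sqrt(3)/3 ≈ -0.5774, sqrt(3)/3 ≈ 0.5774

f''(x) = -12*x
Second-derivative test at each critical point:
  f''(-0.5774) = 6.9282 > 0 → local minimum
  f''(0.5774) = -6.9282 < 0 → local maximum

Critical points: x = -sqrt(3)/3 ≈ -0.5774 (local minimum); x = sqrt(3)/3 ≈ 0.5774 (local maximum)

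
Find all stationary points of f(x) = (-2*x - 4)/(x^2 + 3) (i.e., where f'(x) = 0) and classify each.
f'(x) = 2*(-x^2 + 2*x*(x + 2) - 3)/(x^2 + 3)^2

Solve f'(x) = 0:
  f'(x) = 2*(x^2 + 4*x - 3)/(x^2 + 3)^2; the denominator is positive wherever f is defined, so f'(x) = 0 ⇔ 2*x^2 + 8*x - 6 = 0.
  Factor: 2*x^2 + 8*x - 6 = 2*(x^2 + 4*x - 3); x^2 + 4*x - 3 = 0 has no rational roots; quadratic formula: x = (-4 ± √28)/2.
  ⇒ x = -sqrt(7) - 2 ≈ -4.6458, -2 + sqrt(7) ≈ 0.6458

f''(x) = 4*(-4*x^2*(x + 2) + (3*x + 2)*(x^2 + 3))/(x^2 + 3)^3
Second-derivative test at each critical point:
  f''(-4.6458) = -0.0175 < 0 → local maximum
  f''(0.6458) = 0.9064 > 0 → local minimum

Critical points: x = -sqrt(7) - 2 ≈ -4.6458 (local maximum); x = -2 + sqrt(7) ≈ 0.6458 (local minimum)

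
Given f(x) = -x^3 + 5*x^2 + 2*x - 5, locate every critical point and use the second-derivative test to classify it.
f'(x) = -3*x^2 + 10*x + 2

Solve f'(x) = 0:
  3*x^2 - 10*x - 2 = 0 has no rational roots; quadratic formula: x = (10 ± √124)/6.
  ⇒ x = 5/3 - sqrt(31)/3 ≈ -0.1893, 5/3 + sqrt(31)/3 ≈ 3.5226

f''(x) = 10 - 6*x
Second-derivative test at each critical point:
  f''(-0.1893) = 11.1355 > 0 → local minimum
  f''(3.5226) = -11.1355 < 0 → local maximum

Critical points: x = 5/3 - sqrt(31)/3 ≈ -0.1893 (local minimum); x = 5/3 + sqrt(31)/3 ≈ 3.5226 (local maximum)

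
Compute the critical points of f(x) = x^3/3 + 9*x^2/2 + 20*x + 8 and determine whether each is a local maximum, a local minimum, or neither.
f'(x) = x^2 + 9*x + 20

Solve f'(x) = 0:
  Factor: x^2 + 9*x + 20 = (x + 4)*(x + 5) = 0.
  ⇒ x = -5, -4

f''(x) = 2*x + 9
Second-derivative test at each critical point:
  f''(-5) = -1 < 0 → local maximum
  f''(-4) = 1 > 0 → local minimum

Critical points: x = -5 (local maximum); x = -4 (local minimum)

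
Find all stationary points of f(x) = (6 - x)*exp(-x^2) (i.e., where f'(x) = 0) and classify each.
f'(x) = (2*x*(x - 6) - 1)*exp(-x^2)

Solve f'(x) = 0:
  f'(x) = (2*x^2 - 12*x - 1)·exp(-x^2) and exp(-x^2) > 0 for every x, so f'(x) = 0 ⇔ 2*x^2 - 12*x - 1 = 0.
  2*x^2 - 12*x - 1 = 0 has no rational roots; quadratic formula: x = (12 ± √152)/4.
  ⇒ x = 3 - sqrt(38)/2 ≈ -0.0822, 3 + sqrt(38)/2 ≈ 6.0822

f''(x) = 2*(2*x^2*(6 - x) + 3*x - 6)*exp(-x^2)
Second-derivative test at each critical point:
  f''(-0.0822) = -12.2458 < 0 → local maximum
  f''(6.0822) = 1.059e-15 > 0 → local minimum

Critical points: x = 3 - sqrt(38)/2 ≈ -0.0822 (local maximum); x = 3 + sqrt(38)/2 ≈ 6.0822 (local minimum)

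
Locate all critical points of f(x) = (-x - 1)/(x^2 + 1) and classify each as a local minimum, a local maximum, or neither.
f'(x) = (-x^2 + 2*x*(x + 1) - 1)/(x^2 + 1)^2

Solve f'(x) = 0:
  f'(x) = (x^2 + 2*x - 1)/(x^2 + 1)^2; the denominator is positive wherever f is defined, so f'(x) = 0 ⇔ x^2 + 2*x - 1 = 0.
  x^2 + 2*x - 1 = 0 has no rational roots; quadratic formula: x = (-2 ± √8)/2.
  ⇒ x = -sqrt(2) - 1 ≈ -2.4142, -1 + sqrt(2) ≈ 0.4142

f''(x) = 2*(-4*x^2*(x + 1) + (3*x + 1)*(x^2 + 1))/(x^2 + 1)^3
Second-derivative test at each critical point:
  f''(-2.4142) = -0.0607 < 0 → local maximum
  f''(0.4142) = 2.0607 > 0 → local minimum

Critical points: x = -sqrt(2) - 1 ≈ -2.4142 (local maximum); x = -1 + sqrt(2) ≈ 0.4142 (local minimum)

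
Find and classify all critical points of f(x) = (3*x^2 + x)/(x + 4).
f'(x) = (3*x^2 + 24*x + 4)/(x^2 + 8*x + 16)

Solve f'(x) = 0:
  f'(x) = (3*x^2 + 24*x + 4)/(x + 4)^2; the denominator is positive wherever f is defined, so f'(x) = 0 ⇔ 3*x^2 + 24*x + 4 = 0.
  3*x^2 + 24*x + 4 = 0 has no rational roots; quadratic formula: x = (-24 ± √528)/6.
  ⇒ x = -4 - 2*sqrt(33)/3 ≈ -7.8297, -4 + 2*sqrt(33)/3 ≈ -0.1703

f''(x) = 88/(x^3 + 12*x^2 + 48*x + 64)
Second-derivative test at each critical point:
  f''(-7.8297) = -1.5667 < 0 → local maximum
  f''(-0.1703) = 1.5667 > 0 → local minimum

Critical points: x = -4 - 2*sqrt(33)/3 ≈ -7.8297 (local maximum); x = -4 + 2*sqrt(33)/3 ≈ -0.1703 (local minimum)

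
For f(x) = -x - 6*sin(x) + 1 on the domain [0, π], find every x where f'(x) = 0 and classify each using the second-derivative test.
f'(x) = -6*cos(x) - 1

Solve f'(x) = 0 on [0, π]:
  f'(x) = 0 ⇔ cos(x) = -1/6, i.e. x = ±arccos(-1/6) + 2nπ; keep the solutions lying in [0, π].
  ⇒ x = acos(-1/6) ≈ 1.7382

f''(x) = 6*sin(x)
Second-derivative test at each critical point:
  f''(1.7382) = 5.9161 > 0 → local minimum

Critical points: x = acos(-1/6) ≈ 1.7382 (local minimum)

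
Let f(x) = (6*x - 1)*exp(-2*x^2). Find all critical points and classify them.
f'(x) = 2*(-2*x*(6*x - 1) + 3)*exp(-2*x^2)

Solve f'(x) = 0:
  f'(x) = (-24*x^2 + 4*x + 6)·exp(-2*x^2) and exp(-2*x^2) > 0 for every x, so f'(x) = 0 ⇔ -24*x^2 + 4*x + 6 = 0.
  Factor: -24*x^2 + 4*x + 6 = -2*(12*x^2 - 2*x - 3); 12*x^2 - 2*x - 3 = 0 has no rational roots; quadratic formula: x = (2 ± √148)/24.
  ⇒ x = 1/12 - sqrt(37)/12 ≈ -0.4236, 1/12 + sqrt(37)/12 ≈ 0.5902

f''(x) = 4*(4*x^2*(6*x - 1) - 18*x + 1)*exp(-2*x^2)
Second-derivative test at each critical point:
  f''(-0.4236) = 16.9954 > 0 → local minimum
  f''(0.5902) = -12.1219 < 0 → local maximum

Critical points: x = 1/12 - sqrt(37)/12 ≈ -0.4236 (local minimum); x = 1/12 + sqrt(37)/12 ≈ 0.5902 (local maximum)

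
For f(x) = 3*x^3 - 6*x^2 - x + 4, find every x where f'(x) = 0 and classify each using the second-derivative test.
f'(x) = 9*x^2 - 12*x - 1

Solve f'(x) = 0:
  9*x^2 - 12*x - 1 = 0 has no rational roots; quadratic formula: x = (12 ± √180)/18.
  ⇒ x = 2/3 - sqrt(5)/3 ≈ -0.0787, 2/3 + sqrt(5)/3 ≈ 1.4120

f''(x) = 18*x - 12
Second-derivative test at each critical point:
  f''(-0.0787) = -13.4164 < 0 → local maximum
  f''(1.4120) = 13.4164 > 0 → local minimum

Critical points: x = 2/3 - sqrt(5)/3 ≈ -0.0787 (local maximum); x = 2/3 + sqrt(5)/3 ≈ 1.4120 (local minimum)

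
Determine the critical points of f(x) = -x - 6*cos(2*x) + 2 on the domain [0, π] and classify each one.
f'(x) = 12*sin(2*x) - 1

Solve f'(x) = 0 on [0, π]:
  f'(x) = 0 ⇔ sin(2*x) = 1/12, i.e. 2*x = arcsin(1/12) + 2nπ or 2*x = π − arcsin(1/12) + 2nπ; keep the solutions lying in [0, π].
  ⇒ x = asin(1/12)/2 ≈ 0.0417, -asin(1/12)/2 + pi/2 ≈ 1.5291

f''(x) = 24*cos(2*x)
Second-derivative test at each critical point:
  f''(0.0417) = 23.9165 > 0 → local minimum
  f''(1.5291) = -23.9165 < 0 → local maximum

Critical points: x = asin(1/12)/2 ≈ 0.0417 (local minimum); x = -asin(1/12)/2 + pi/2 ≈ 1.5291 (local maximum)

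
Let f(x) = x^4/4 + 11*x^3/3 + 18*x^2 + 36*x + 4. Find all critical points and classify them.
f'(x) = x^3 + 11*x^2 + 36*x + 36

Solve f'(x) = 0:
  Factor: x^3 + 11*x^2 + 36*x + 36 = (x + 2)*(x + 3)*(x + 6) = 0.
  ⇒ x = -6, -3, -2

f''(x) = 3*x^2 + 22*x + 36
Second-derivative test at each critical point:
  f''(-6) = 12 > 0 → local minimum
  f''(-3) = -3 < 0 → local maximum
  f''(-2) = 4 > 0 → local minimum

Critical points: x = -6 (local minimum); x = -3 (local maximum); x = -2 (local minimum)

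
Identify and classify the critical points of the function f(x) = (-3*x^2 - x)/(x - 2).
f'(x) = (-3*x^2 + 12*x + 2)/(x^2 - 4*x + 4)

Solve f'(x) = 0:
  f'(x) = -(3*x^2 - 12*x - 2)/(x - 2)^2; the denominator is positive wherever f is defined, so f'(x) = 0 ⇔ -3*x^2 + 12*x + 2 = 0.
  3*x^2 - 12*x - 2 = 0 has no rational roots; quadratic formula: x = (12 ± √168)/6.
  ⇒ x = 2 - sqrt(42)/3 ≈ -0.1602, 2 + sqrt(42)/3 ≈ 4.1602

f''(x) = -28/(x^3 - 6*x^2 + 12*x - 8)
Second-derivative test at each critical point:
  f''(-0.1602) = 2.7775 > 0 → local minimum
  f''(4.1602) = -2.7775 < 0 → local maximum

Critical points: x = 2 - sqrt(42)/3 ≈ -0.1602 (local minimum); x = 2 + sqrt(42)/3 ≈ 4.1602 (local maximum)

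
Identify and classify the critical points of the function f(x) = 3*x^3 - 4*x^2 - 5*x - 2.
f'(x) = 9*x^2 - 8*x - 5

Solve f'(x) = 0:
  9*x^2 - 8*x - 5 = 0 has no rational roots; quadratic formula: x = (8 ± √244)/18.
  ⇒ x = 4/9 - sqrt(61)/9 ≈ -0.4234, 4/9 + sqrt(61)/9 ≈ 1.3122

f''(x) = 18*x - 8
Second-derivative test at each critical point:
  f''(-0.4234) = -15.6205 < 0 → local maximum
  f''(1.3122) = 15.6205 > 0 → local minimum

Critical points: x = 4/9 - sqrt(61)/9 ≈ -0.4234 (local maximum); x = 4/9 + sqrt(61)/9 ≈ 1.3122 (local minimum)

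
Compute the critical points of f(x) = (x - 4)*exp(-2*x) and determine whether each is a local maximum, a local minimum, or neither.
f'(x) = (9 - 2*x)*exp(-2*x)

Solve f'(x) = 0:
  f'(x) = (9 - 2*x)·exp(-2*x) and exp(-2*x) > 0 for every x, so f'(x) = 0 ⇔ 9 - 2*x = 0.
  9 - 2*x = 0.
  ⇒ x = 9/2

f''(x) = 4*(x - 5)*exp(-2*x)
Second-derivative test at each critical point:
  f''(9/2) = -2.468e-04 < 0 → local maximum

Critical points: x = 9/2 (local maximum)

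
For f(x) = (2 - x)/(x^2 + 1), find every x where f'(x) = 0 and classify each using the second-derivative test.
f'(x) = (-x^2 + 2*x*(x - 2) - 1)/(x^2 + 1)^2

Solve f'(x) = 0:
  f'(x) = (x^2 - 4*x - 1)/(x^2 + 1)^2; the denominator is positive wherever f is defined, so f'(x) = 0 ⇔ x^2 - 4*x - 1 = 0.
  x^2 - 4*x - 1 = 0 has no rational roots; quadratic formula: x = (4 ± √20)/2.
  ⇒ x = 2 - sqrt(5) ≈ -0.2361, 2 + sqrt(5) ≈ 4.2361

f''(x) = 2*(4*x^2*(2 - x) + (3*x - 2)*(x^2 + 1))/(x^2 + 1)^3
Second-derivative test at each critical point:
  f''(-0.2361) = -4.0125 < 0 → local maximum
  f''(4.2361) = 0.0125 > 0 → local minimum

Critical points: x = 2 - sqrt(5) ≈ -0.2361 (local maximum); x = 2 + sqrt(5) ≈ 4.2361 (local minimum)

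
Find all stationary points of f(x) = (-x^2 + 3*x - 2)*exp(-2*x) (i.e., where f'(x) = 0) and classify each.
f'(x) = (2*x^2 - 8*x + 7)*exp(-2*x)

Solve f'(x) = 0:
  f'(x) = (2*x^2 - 8*x + 7)·exp(-2*x) and exp(-2*x) > 0 for every x, so f'(x) = 0 ⇔ 2*x^2 - 8*x + 7 = 0.
  2*x^2 - 8*x + 7 = 0 has no rational roots; quadratic formula: x = (8 ± √8)/4.
  ⇒ x = 2 - sqrt(2)/2 ≈ 1.2929, sqrt(2)/2 + 2 ≈ 2.7071

f''(x) = 2*(-2*x^2 + 10*x - 11)*exp(-2*x)
Second-derivative test at each critical point:
  f''(1.2929) = -0.2131 < 0 → local maximum
  f''(2.7071) = 0.0126 > 0 → local minimum

Critical points: x = 2 - sqrt(2)/2 ≈ 1.2929 (local maximum); x = sqrt(2)/2 + 2 ≈ 2.7071 (local minimum)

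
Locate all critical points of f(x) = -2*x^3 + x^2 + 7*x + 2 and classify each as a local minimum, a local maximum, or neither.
f'(x) = -6*x^2 + 2*x + 7

Solve f'(x) = 0:
  6*x^2 - 2*x - 7 = 0 has no rational roots; quadratic formula: x = (2 ± √172)/12.
  ⇒ x = 1/6 - sqrt(43)/6 ≈ -0.9262, 1/6 + sqrt(43)/6 ≈ 1.2596

f''(x) = 2 - 12*x
Second-derivative test at each critical point:
  f''(-0.9262) = 13.1149 > 0 → local minimum
  f''(1.2596) = -13.1149 < 0 → local maximum

Critical points: x = 1/6 - sqrt(43)/6 ≈ -0.9262 (local minimum); x = 1/6 + sqrt(43)/6 ≈ 1.2596 (local maximum)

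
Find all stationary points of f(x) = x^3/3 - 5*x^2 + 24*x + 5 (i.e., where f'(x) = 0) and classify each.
f'(x) = x^2 - 10*x + 24

Solve f'(x) = 0:
  Factor: x^2 - 10*x + 24 = (x - 6)*(x - 4) = 0.
  ⇒ x = 4, 6

f''(x) = 2*x - 10
Second-derivative test at each critical point:
  f''(4) = -2 < 0 → local maximum
  f''(6) = 2 > 0 → local minimum

Critical points: x = 4 (local maximum); x = 6 (local minimum)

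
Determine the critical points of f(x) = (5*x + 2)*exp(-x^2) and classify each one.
f'(x) = (-2*x*(5*x + 2) + 5)*exp(-x^2)

Solve f'(x) = 0:
  f'(x) = (-10*x^2 - 4*x + 5)·exp(-x^2) and exp(-x^2) > 0 for every x, so f'(x) = 0 ⇔ -10*x^2 - 4*x + 5 = 0.
  10*x^2 + 4*x - 5 = 0 has no rational roots; quadratic formula: x = (-4 ± √216)/20.
  ⇒ x = -3*sqrt(6)/10 - 1/5 ≈ -0.9348, -1/5 + 3*sqrt(6)/10 ≈ 0.5348

f''(x) = 2*(2*x^2*(5*x + 2) - 15*x - 2)*exp(-x^2)
Second-derivative test at each critical point:
  f''(-0.9348) = 6.1331 > 0 → local minimum
  f''(0.5348) = -11.0406 < 0 → local maximum

Critical points: x = -3*sqrt(6)/10 - 1/5 ≈ -0.9348 (local minimum); x = -1/5 + 3*sqrt(6)/10 ≈ 0.5348 (local maximum)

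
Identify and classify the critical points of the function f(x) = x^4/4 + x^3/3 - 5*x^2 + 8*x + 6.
f'(x) = x^3 + x^2 - 10*x + 8

Solve f'(x) = 0:
  Factor: x^3 + x^2 - 10*x + 8 = (x - 2)*(x - 1)*(x + 4) = 0.
  ⇒ x = -4, 1, 2

f''(x) = 3*x^2 + 2*x - 10
Second-derivative test at each critical point:
  f''(-4) = 30 > 0 → local minimum
  f''(1) = -5 < 0 → local maximum
  f''(2) = 6 > 0 → local minimum

Critical points: x = -4 (local minimum); x = 1 (local maximum); x = 2 (local minimum)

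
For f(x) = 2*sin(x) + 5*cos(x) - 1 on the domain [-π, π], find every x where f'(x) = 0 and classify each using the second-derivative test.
f'(x) = -5*sin(x) + 2*cos(x)

Solve f'(x) = 0 on [-π, π]:
  f'(x) = 0 ⇔ 2*cos(x) = 5*sin(x) ⇔ tan(x) = 2/5, i.e. x = arctan(2/5) + nπ; keep the solutions lying in [-π, π].
  ⇒ x = -pi + atan(2/5) ≈ -2.7611, atan(2/5) ≈ 0.3805

f''(x) = -2*sin(x) - 5*cos(x)
Second-derivative test at each critical point:
  f''(-2.7611) = 5.3852 > 0 → local minimum
  f''(0.3805) = -5.3852 < 0 → local maximum

Critical points: x = -pi + atan(2/5) ≈ -2.7611 (local minimum); x = atan(2/5) ≈ 0.3805 (local maximum)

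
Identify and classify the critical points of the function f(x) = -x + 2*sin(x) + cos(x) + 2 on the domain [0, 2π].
f'(x) = -sin(x) + 2*cos(x) - 1

Solve f'(x) = 0 on [0, 2π]:
  f'(x) = 0 ⇔ -sin(x) + 2*cos(x) = 1. Write the left side as R·cos(x + φ) with R = √(2² + 1²) = sqrt(5), cos φ = 2*sqrt(5)/5, sin φ = sqrt(5)/5; then cos(x + φ) = sqrt(5)/5. Solve for x and keep the solutions lying in [0, 2π].
  ⇒ x = atan(3/4) ≈ 0.6435, 3*pi/2 ≈ 4.7124

f''(x) = -2*sin(x) - cos(x)
Second-derivative test at each critical point:
  f''(0.6435) = -2 < 0 → local maximum
  f''(4.7124) = 2 > 0 → local minimum

Critical points: x = atan(3/4) ≈ 0.6435 (local maximum); x = 3*pi/2 ≈ 4.7124 (local minimum)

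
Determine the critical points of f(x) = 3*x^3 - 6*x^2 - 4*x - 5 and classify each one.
f'(x) = 9*x^2 - 12*x - 4

Solve f'(x) = 0:
  9*x^2 - 12*x - 4 = 0 has no rational roots; quadratic formula: x = (12 ± √288)/18.
  ⇒ x = 2/3 - 2*sqrt(2)/3 ≈ -0.2761, 2/3 + 2*sqrt(2)/3 ≈ 1.6095

f''(x) = 18*x - 12
Second-derivative test at each critical point:
  f''(-0.2761) = -16.9706 < 0 → local maximum
  f''(1.6095) = 16.9706 > 0 → local minimum

Critical points: x = 2/3 - 2*sqrt(2)/3 ≈ -0.2761 (local maximum); x = 2/3 + 2*sqrt(2)/3 ≈ 1.6095 (local minimum)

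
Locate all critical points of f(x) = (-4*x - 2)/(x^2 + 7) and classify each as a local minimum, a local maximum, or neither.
f'(x) = 4*(x^2 + x - 7)/(x^4 + 14*x^2 + 49)

Solve f'(x) = 0:
  f'(x) = 4*(x^2 + x - 7)/(x^2 + 7)^2; the denominator is positive wherever f is defined, so f'(x) = 0 ⇔ 4*x^2 + 4*x - 28 = 0.
  Factor: 4*x^2 + 4*x - 28 = 4*(x^2 + x - 7); x^2 + x - 7 = 0 has no rational roots; quadratic formula: x = (-1 ± √29)/2.
  ⇒ x = -sqrt(29)/2 - 1/2 ≈ -3.1926, -1/2 + sqrt(29)/2 ≈ 2.1926

f''(x) = 4*(-4*x^2*(2*x + 1) + (6*x + 1)*(x^2 + 7))/(x^2 + 7)^3
Second-derivative test at each critical point:
  f''(-3.1926) = -0.0729 < 0 → local maximum
  f''(2.1926) = 0.1545 > 0 → local minimum

Critical points: x = -sqrt(29)/2 - 1/2 ≈ -3.1926 (local maximum); x = -1/2 + sqrt(29)/2 ≈ 2.1926 (local minimum)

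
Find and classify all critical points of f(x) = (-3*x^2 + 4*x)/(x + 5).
f'(x) = (-3*x^2 - 30*x + 20)/(x^2 + 10*x + 25)

Solve f'(x) = 0:
  f'(x) = -(3*x^2 + 30*x - 20)/(x + 5)^2; the denominator is positive wherever f is defined, so f'(x) = 0 ⇔ -3*x^2 - 30*x + 20 = 0.
  3*x^2 + 30*x - 20 = 0 has no rational roots; quadratic formula: x = (-30 ± √1140)/6.
  ⇒ x = -sqrt(285)/3 - 5 ≈ -10.6273, -5 + sqrt(285)/3 ≈ 0.6273

f''(x) = -190/(x^3 + 15*x^2 + 75*x + 125)
Second-derivative test at each critical point:
  f''(-10.6273) = 1.0662 > 0 → local minimum
  f''(0.6273) = -1.0662 < 0 → local maximum

Critical points: x = -sqrt(285)/3 - 5 ≈ -10.6273 (local minimum); x = -5 + sqrt(285)/3 ≈ 0.6273 (local maximum)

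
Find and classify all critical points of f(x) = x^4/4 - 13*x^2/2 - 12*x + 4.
f'(x) = x^3 - 13*x - 12

Solve f'(x) = 0:
  Factor: x^3 - 13*x - 12 = (x - 4)*(x + 1)*(x + 3) = 0.
  ⇒ x = -3, -1, 4

f''(x) = 3*x^2 - 13
Second-derivative test at each critical point:
  f''(-3) = 14 > 0 → local minimum
  f''(-1) = -10 < 0 → local maximum
  f''(4) = 35 > 0 → local minimum

Critical points: x = -3 (local minimum); x = -1 (local maximum); x = 4 (local minimum)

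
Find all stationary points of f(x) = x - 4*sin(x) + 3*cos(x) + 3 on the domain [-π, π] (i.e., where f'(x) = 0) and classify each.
f'(x) = -3*sin(x) - 4*cos(x) + 1

Solve f'(x) = 0 on [-π, π]:
  f'(x) = 0 ⇔ -3*sin(x) - 4*cos(x) = -1. Write the left side as R·cos(x + φ) with R = √((-4)² + 3²) = 5, cos φ = -4/5, sin φ = 3/5; then cos(x + φ) = -1/5. Solve for x and keep the solutions lying in [-π, π].
  ⇒ x = atan((3 - 8*sqrt(6))/(4 + 6*sqrt(6))) ≈ -0.7259, atan((3 + 8*sqrt(6))/(4 - 6*sqrt(6))) + pi ≈ 2.0129

f''(x) = 4*sin(x) - 3*cos(x)
Second-derivative test at each critical point:
  f''(-0.7259) = -4.8990 < 0 → local maximum
  f''(2.0129) = 4.8990 > 0 → local minimum

Critical points: x = atan((3 - 8*sqrt(6))/(4 + 6*sqrt(6))) ≈ -0.7259 (local maximum); x = atan((3 + 8*sqrt(6))/(4 - 6*sqrt(6))) + pi ≈ 2.0129 (local minimum)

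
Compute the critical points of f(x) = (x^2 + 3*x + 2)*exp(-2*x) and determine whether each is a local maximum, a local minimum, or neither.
f'(x) = (-2*x^2 - 4*x - 1)*exp(-2*x)

Solve f'(x) = 0:
  f'(x) = (-2*x^2 - 4*x - 1)·exp(-2*x) and exp(-2*x) > 0 for every x, so f'(x) = 0 ⇔ -2*x^2 - 4*x - 1 = 0.
  2*x^2 + 4*x + 1 = 0 has no rational roots; quadratic formula: x = (-4 ± √8)/4.
  ⇒ x = -1 - sqrt(2)/2 ≈ -1.7071, -1 + sqrt(2)/2 ≈ -0.2929

f''(x) = 2*(2*x^2 + 2*x - 1)*exp(-2*x)
Second-derivative test at each critical point:
  f''(-1.7071) = 85.9645 > 0 → local minimum
  f''(-0.2929) = -5.0810 < 0 → local maximum

Critical points: x = -1 - sqrt(2)/2 ≈ -1.7071 (local minimum); x = -1 + sqrt(2)/2 ≈ -0.2929 (local maximum)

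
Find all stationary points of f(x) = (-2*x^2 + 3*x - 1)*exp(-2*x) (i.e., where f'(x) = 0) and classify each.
f'(x) = (4*x^2 - 10*x + 5)*exp(-2*x)

Solve f'(x) = 0:
  f'(x) = (4*x^2 - 10*x + 5)·exp(-2*x) and exp(-2*x) > 0 for every x, so f'(x) = 0 ⇔ 4*x^2 - 10*x + 5 = 0.
  4*x^2 - 10*x + 5 = 0 has no rational roots; quadratic formula: x = (10 ± √20)/8.
  ⇒ x = 5/4 - sqrt(5)/4 ≈ 0.6910, sqrt(5)/4 + 5/4 ≈ 1.8090

f''(x) = 4*(-2*x^2 + 7*x - 5)*exp(-2*x)
Second-derivative test at each critical point:
  f''(0.6910) = -1.1229 < 0 → local maximum
  f''(1.8090) = 0.1200 > 0 → local minimum

Critical points: x = 5/4 - sqrt(5)/4 ≈ 0.6910 (local maximum); x = sqrt(5)/4 + 5/4 ≈ 1.8090 (local minimum)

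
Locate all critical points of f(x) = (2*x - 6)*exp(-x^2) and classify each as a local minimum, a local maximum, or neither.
f'(x) = 2*(-2*x*(x - 3) + 1)*exp(-x^2)

Solve f'(x) = 0:
  f'(x) = (-4*x^2 + 12*x + 2)·exp(-x^2) and exp(-x^2) > 0 for every x, so f'(x) = 0 ⇔ -4*x^2 + 12*x + 2 = 0.
  Factor: -4*x^2 + 12*x + 2 = -2*(2*x^2 - 6*x - 1); 2*x^2 - 6*x - 1 = 0 has no rational roots; quadratic formula: x = (6 ± √44)/4.
  ⇒ x = 3/2 - sqrt(11)/2 ≈ -0.1583, 3/2 + sqrt(11)/2 ≈ 3.1583

f''(x) = 4*(2*x^2*(x - 3) - 3*x + 3)*exp(-x^2)
Second-derivative test at each critical point:
  f''(-0.1583) = 12.9381 > 0 → local minimum
  f''(3.1583) = -0.0006 < 0 → local maximum

Critical points: x = 3/2 - sqrt(11)/2 ≈ -0.1583 (local minimum); x = 3/2 + sqrt(11)/2 ≈ 3.1583 (local maximum)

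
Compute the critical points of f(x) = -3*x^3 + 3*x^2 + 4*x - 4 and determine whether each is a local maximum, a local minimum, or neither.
f'(x) = -9*x^2 + 6*x + 4

Solve f'(x) = 0:
  9*x^2 - 6*x - 4 = 0 has no rational roots; quadratic formula: x = (6 ± √180)/18.
  ⇒ x = 1/3 - sqrt(5)/3 ≈ -0.4120, 1/3 + sqrt(5)/3 ≈ 1.0787

f''(x) = 6 - 18*x
Second-derivative test at each critical point:
  f''(-0.4120) = 13.4164 > 0 → local minimum
  f''(1.0787) = -13.4164 < 0 → local maximum

Critical points: x = 1/3 - sqrt(5)/3 ≈ -0.4120 (local minimum); x = 1/3 + sqrt(5)/3 ≈ 1.0787 (local maximum)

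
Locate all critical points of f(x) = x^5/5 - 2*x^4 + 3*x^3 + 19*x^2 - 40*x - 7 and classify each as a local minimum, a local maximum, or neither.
f'(x) = x^4 - 8*x^3 + 9*x^2 + 38*x - 40

Solve f'(x) = 0:
  Factor: x^4 - 8*x^3 + 9*x^2 + 38*x - 40 = (x - 5)*(x - 4)*(x - 1)*(x + 2) = 0.
  ⇒ x = -2, 1, 4, 5

f''(x) = 4*x^3 - 24*x^2 + 18*x + 38
Second-derivative test at each critical point:
  f''(-2) = -126 < 0 → local maximum
  f''(1) = 36 > 0 → local minimum
  f''(4) = -18 < 0 → local maximum
  f''(5) = 28 > 0 → local minimum

Critical points: x = -2 (local maximum); x = 1 (local minimum); x = 4 (local maximum); x = 5 (local minimum)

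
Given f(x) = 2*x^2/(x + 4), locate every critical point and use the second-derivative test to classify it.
f'(x) = 2*x*(x + 8)/(x^2 + 8*x + 16)

Solve f'(x) = 0:
  f'(x) = 2*x*(x + 8)/(x + 4)^2; the denominator is positive wherever f is defined, so f'(x) = 0 ⇔ 2*x^2 + 16*x = 0.
  Factor: 2*x^2 + 16*x = 2*x*(x + 8) = 0.
  ⇒ x = -8, 0

f''(x) = 64/(x^3 + 12*x^2 + 48*x + 64)
Second-derivative test at each critical point:
  f''(-8) = -1 < 0 → local maximum
  f''(0) = 1 > 0 → local minimum

Critical points: x = -8 (local maximum); x = 0 (local minimum)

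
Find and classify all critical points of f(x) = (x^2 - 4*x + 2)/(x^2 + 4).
f'(x) = 4*(x^2 + x - 4)/(x^4 + 8*x^2 + 16)

Solve f'(x) = 0:
  f'(x) = 4*(x^2 + x - 4)/(x^2 + 4)^2; the denominator is positive wherever f is defined, so f'(x) = 0 ⇔ 4*x^2 + 4*x - 16 = 0.
  Factor: 4*x^2 + 4*x - 16 = 4*(x^2 + x - 4); x^2 + x - 4 = 0 has no rational roots; quadratic formula: x = (-1 ± √17)/2.
  ⇒ x = -sqrt(17)/2 - 1/2 ≈ -2.5616, -1/2 + sqrt(17)/2 ≈ 1.5616

f''(x) = 4*(-2*x^3 - 3*x^2 + 24*x + 4)/(x^6 + 12*x^4 + 48*x^2 + 64)
Second-derivative test at each critical point:
  f''(-2.5616) = -0.1479 < 0 → local maximum
  f''(1.5616) = 0.3979 > 0 → local minimum

Critical points: x = -sqrt(17)/2 - 1/2 ≈ -2.5616 (local maximum); x = -1/2 + sqrt(17)/2 ≈ 1.5616 (local minimum)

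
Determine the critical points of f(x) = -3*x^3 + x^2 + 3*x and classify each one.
f'(x) = -9*x^2 + 2*x + 3

Solve f'(x) = 0:
  9*x^2 - 2*x - 3 = 0 has no rational roots; quadratic formula: x = (2 ± √112)/18.
  ⇒ x = 1/9 - 2*sqrt(7)/9 ≈ -0.4768, 1/9 + 2*sqrt(7)/9 ≈ 0.6991

f''(x) = 2 - 18*x
Second-derivative test at each critical point:
  f''(-0.4768) = 10.5830 > 0 → local minimum
  f''(0.6991) = -10.5830 < 0 → local maximum

Critical points: x = 1/9 - 2*sqrt(7)/9 ≈ -0.4768 (local minimum); x = 1/9 + 2*sqrt(7)/9 ≈ 0.6991 (local maximum)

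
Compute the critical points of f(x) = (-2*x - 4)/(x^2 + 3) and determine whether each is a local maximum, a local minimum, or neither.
f'(x) = 2*(-x^2 + 2*x*(x + 2) - 3)/(x^2 + 3)^2

Solve f'(x) = 0:
  f'(x) = 2*(x^2 + 4*x - 3)/(x^2 + 3)^2; the denominator is positive wherever f is defined, so f'(x) = 0 ⇔ 2*x^2 + 8*x - 6 = 0.
  Factor: 2*x^2 + 8*x - 6 = 2*(x^2 + 4*x - 3); x^2 + 4*x - 3 = 0 has no rational roots; quadratic formula: x = (-4 ± √28)/2.
  ⇒ x = -sqrt(7) - 2 ≈ -4.6458, -2 + sqrt(7) ≈ 0.6458

f''(x) = 4*(-4*x^2*(x + 2) + (3*x + 2)*(x^2 + 3))/(x^2 + 3)^3
Second-derivative test at each critical point:
  f''(-4.6458) = -0.0175 < 0 → local maximum
  f''(0.6458) = 0.9064 > 0 → local minimum

Critical points: x = -sqrt(7) - 2 ≈ -4.6458 (local maximum); x = -2 + sqrt(7) ≈ 0.6458 (local minimum)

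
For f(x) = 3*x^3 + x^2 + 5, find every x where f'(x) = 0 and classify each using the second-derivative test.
f'(x) = x*(9*x + 2)

Solve f'(x) = 0:
  Factor: 9*x^2 + 2*x = x*(9*x + 2) = 0.
  ⇒ x = -2/9, 0

f''(x) = 18*x + 2
Second-derivative test at each critical point:
  f''(-2/9) = -2 < 0 → local maximum
  f''(0) = 2 > 0 → local minimum

Critical points: x = -2/9 (local maximum); x = 0 (local minimum)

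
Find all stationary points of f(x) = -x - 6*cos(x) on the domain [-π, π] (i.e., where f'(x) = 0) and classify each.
f'(x) = 6*sin(x) - 1

Solve f'(x) = 0 on [-π, π]:
  f'(x) = 0 ⇔ sin(x) = 1/6, i.e. x = arcsin(1/6) + 2nπ or x = π − arcsin(1/6) + 2nπ; keep the solutions lying in [-π, π].
  ⇒ x = asin(1/6) ≈ 0.1674, pi - asin(1/6) ≈ 2.9741

f''(x) = 6*cos(x)
Second-derivative test at each critical point:
  f''(0.1674) = 5.9161 > 0 → local minimum
  f''(2.9741) = -5.9161 < 0 → local maximum

Critical points: x = asin(1/6) ≈ 0.1674 (local minimum); x = pi - asin(1/6) ≈ 2.9741 (local maximum)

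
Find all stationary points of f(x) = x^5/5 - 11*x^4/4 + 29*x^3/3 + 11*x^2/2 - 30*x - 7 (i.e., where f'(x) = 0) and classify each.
f'(x) = x^4 - 11*x^3 + 29*x^2 + 11*x - 30

Solve f'(x) = 0:
  Factor: x^4 - 11*x^3 + 29*x^2 + 11*x - 30 = (x - 6)*(x - 5)*(x - 1)*(x + 1) = 0.
  ⇒ x = -1, 1, 5, 6

f''(x) = 4*x^3 - 33*x^2 + 58*x + 11
Second-derivative test at each critical point:
  f''(-1) = -84 < 0 → local maximum
  f''(1) = 40 > 0 → local minimum
  f''(5) = -24 < 0 → local maximum
  f''(6) = 35 > 0 → local minimum

Critical points: x = -1 (local maximum); x = 1 (local minimum); x = 5 (local maximum); x = 6 (local minimum)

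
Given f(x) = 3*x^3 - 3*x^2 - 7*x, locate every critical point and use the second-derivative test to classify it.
f'(x) = 9*x^2 - 6*x - 7

Solve f'(x) = 0:
  9*x^2 - 6*x - 7 = 0 has no rational roots; quadratic formula: x = (6 ± √288)/18.
  ⇒ x = 1/3 - 2*sqrt(2)/3 ≈ -0.6095, 1/3 + 2*sqrt(2)/3 ≈ 1.2761

f''(x) = 18*x - 6
Second-derivative test at each critical point:
  f''(-0.6095) = -16.9706 < 0 → local maximum
  f''(1.2761) = 16.9706 > 0 → local minimum

Critical points: x = 1/3 - 2*sqrt(2)/3 ≈ -0.6095 (local maximum); x = 1/3 + 2*sqrt(2)/3 ≈ 1.2761 (local minimum)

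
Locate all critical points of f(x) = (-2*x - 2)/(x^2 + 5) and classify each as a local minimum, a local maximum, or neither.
f'(x) = 2*(-x^2 + 2*x*(x + 1) - 5)/(x^2 + 5)^2

Solve f'(x) = 0:
  f'(x) = 2*(x^2 + 2*x - 5)/(x^2 + 5)^2; the denominator is positive wherever f is defined, so f'(x) = 0 ⇔ 2*x^2 + 4*x - 10 = 0.
  Factor: 2*x^2 + 4*x - 10 = 2*(x^2 + 2*x - 5); x^2 + 2*x - 5 = 0 has no rational roots; quadratic formula: x = (-2 ± √24)/2.
  ⇒ x = -sqrt(6) - 1 ≈ -3.4495, -1 + sqrt(6) ≈ 1.4495

f''(x) = 4*(-4*x^2*(x + 1) + (3*x + 1)*(x^2 + 5))/(x^2 + 5)^3
Second-derivative test at each critical point:
  f''(-3.4495) = -0.0343 < 0 → local maximum
  f''(1.4495) = 0.1943 > 0 → local minimum

Critical points: x = -sqrt(6) - 1 ≈ -3.4495 (local maximum); x = -1 + sqrt(6) ≈ 1.4495 (local minimum)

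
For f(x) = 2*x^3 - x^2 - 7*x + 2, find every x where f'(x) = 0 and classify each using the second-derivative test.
f'(x) = 6*x^2 - 2*x - 7

Solve f'(x) = 0:
  6*x^2 - 2*x - 7 = 0 has no rational roots; quadratic formula: x = (2 ± √172)/12.
  ⇒ x = 1/6 - sqrt(43)/6 ≈ -0.9262, 1/6 + sqrt(43)/6 ≈ 1.2596

f''(x) = 12*x - 2
Second-derivative test at each critical point:
  f''(-0.9262) = -13.1149 < 0 → local maximum
  f''(1.2596) = 13.1149 > 0 → local minimum

Critical points: x = 1/6 - sqrt(43)/6 ≈ -0.9262 (local maximum); x = 1/6 + sqrt(43)/6 ≈ 1.2596 (local minimum)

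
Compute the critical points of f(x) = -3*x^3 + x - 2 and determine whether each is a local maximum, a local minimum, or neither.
f'(x) = 1 - 9*x^2

Solve f'(x) = 0:
  Factor: 1 - 9*x^2 = -(3*x - 1)*(3*x + 1) = 0.
  ⇒ x = -1/3, 1/3

f''(x) = -18*x
Second-derivative test at each critical point:
  f''(-1/3) = 6 > 0 → local minimum
  f''(1/3) = -6 < 0 → local maximum

Critical points: x = -1/3 (local minimum); x = 1/3 (local maximum)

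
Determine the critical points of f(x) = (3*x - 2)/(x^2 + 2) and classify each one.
f'(x) = (-3*x^2 + 4*x + 6)/(x^4 + 4*x^2 + 4)

Solve f'(x) = 0:
  f'(x) = -(3*x^2 - 4*x - 6)/(x^2 + 2)^2; the denominator is positive wherever f is defined, so f'(x) = 0 ⇔ -3*x^2 + 4*x + 6 = 0.
  3*x^2 - 4*x - 6 = 0 has no rational roots; quadratic formula: x = (4 ± √88)/6.
  ⇒ x = 2/3 - sqrt(22)/3 ≈ -0.8968, 2/3 + sqrt(22)/3 ≈ 2.2301

f''(x) = 2*(4*x^2*(3*x - 2) + (2 - 9*x)*(x^2 + 2))/(x^2 + 2)^3
Second-derivative test at each critical point:
  f''(-0.8968) = 1.1929 > 0 → local minimum
  f''(2.2301) = -0.1929 < 0 → local maximum

Critical points: x = 2/3 - sqrt(22)/3 ≈ -0.8968 (local minimum); x = 2/3 + sqrt(22)/3 ≈ 2.2301 (local maximum)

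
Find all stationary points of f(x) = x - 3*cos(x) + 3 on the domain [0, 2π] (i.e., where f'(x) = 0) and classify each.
f'(x) = 3*sin(x) + 1

Solve f'(x) = 0 on [0, 2π]:
  f'(x) = 0 ⇔ sin(x) = -1/3, i.e. x = arcsin(-1/3) + 2nπ or x = π − arcsin(-1/3) + 2nπ; keep the solutions lying in [0, 2π].
  ⇒ x = asin(1/3) + pi ≈ 3.4814, -asin(1/3) + 2*pi ≈ 5.9433

f''(x) = 3*cos(x)
Second-derivative test at each critical point:
  f''(3.4814) = -2.8284 < 0 → local maximum
  f''(5.9433) = 2.8284 > 0 → local minimum

Critical points: x = asin(1/3) + pi ≈ 3.4814 (local maximum); x = -asin(1/3) + 2*pi ≈ 5.9433 (local minimum)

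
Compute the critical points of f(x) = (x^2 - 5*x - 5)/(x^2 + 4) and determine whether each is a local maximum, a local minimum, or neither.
f'(x) = (5*x^2 + 18*x - 20)/(x^4 + 8*x^2 + 16)

Solve f'(x) = 0:
  f'(x) = (5*x^2 + 18*x - 20)/(x^2 + 4)^2; the denominator is positive wherever f is defined, so f'(x) = 0 ⇔ 5*x^2 + 18*x - 20 = 0.
  5*x^2 + 18*x - 20 = 0 has no rational roots; quadratic formula: x = (-18 ± √724)/10.
  ⇒ x = -sqrt(181)/5 - 9/5 ≈ -4.4907, -9/5 + sqrt(181)/5 ≈ 0.8907

f''(x) = 2*(-5*x^3 - 27*x^2 + 60*x + 36)/(x^6 + 12*x^4 + 48*x^2 + 64)
Second-derivative test at each critical point:
  f''(-4.4907) = -0.0461 < 0 → local maximum
  f''(0.8907) = 1.1711 > 0 → local minimum

Critical points: x = -sqrt(181)/5 - 9/5 ≈ -4.4907 (local maximum); x = -9/5 + sqrt(181)/5 ≈ 0.8907 (local minimum)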